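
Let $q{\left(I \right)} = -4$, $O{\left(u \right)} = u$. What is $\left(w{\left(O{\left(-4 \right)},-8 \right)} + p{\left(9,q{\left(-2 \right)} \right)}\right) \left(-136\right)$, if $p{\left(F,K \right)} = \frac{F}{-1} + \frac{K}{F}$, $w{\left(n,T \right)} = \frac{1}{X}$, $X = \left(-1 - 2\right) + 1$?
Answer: $\frac{12172}{9} \approx 1352.4$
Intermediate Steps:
$X = -2$ ($X = -3 + 1 = -2$)
$w{\left(n,T \right)} = - \frac{1}{2}$ ($w{\left(n,T \right)} = \frac{1}{-2} = - \frac{1}{2}$)
$p{\left(F,K \right)} = - F + \frac{K}{F}$ ($p{\left(F,K \right)} = F \left(-1\right) + \frac{K}{F} = - F + \frac{K}{F}$)
$\left(w{\left(O{\left(-4 \right)},-8 \right)} + p{\left(9,q{\left(-2 \right)} \right)}\right) \left(-136\right) = \left(- \frac{1}{2} - \left(9 + \frac{4}{9}\right)\right) \left(-136\right) = \left(- \frac{1}{2} - \frac{85}{9}\right) \left(-136\right) = \left(- \frac{179}{18}\right) \left(-136\right) = \frac{12172}{9}$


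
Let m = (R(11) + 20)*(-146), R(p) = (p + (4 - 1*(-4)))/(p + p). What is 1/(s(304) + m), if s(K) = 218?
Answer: -11/31109 ≈ -0.00035360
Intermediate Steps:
R(p) = (8 + p)/(2*p) (R(p) = (p + (4 + 4))/((2*p)) = (p + 8)*(1/(2*p)) = (8 + p)*(1/(2*p)) = (8 + p)/(2*p))
m = -33507/11 (m = ((1/2)*(8 + 11)/11 + 20)*(-146) = ((1/2)*(1/11)*19 + 20)*(-146) = (19/22 + 20)*(-146) = (459/22)*(-146) = -33507/11 ≈ -3046.1)
1/(s(304) + m) = 1/(218 - 33507/11) = 1/(-31109/11) = -11/31109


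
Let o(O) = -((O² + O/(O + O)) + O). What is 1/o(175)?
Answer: -2/61601 ≈ -3.2467e-5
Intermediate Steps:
o(O) = -½ - O - O² (o(O) = -((O² + O/((2*O))) + O) = -((O² + (1/(2*O))*O) + O) = -((O² + ½) + O) = -((½ + O²) + O) = -(½ + O + O²) = -½ - O - O²)
1/o(175) = 1/(-½ - 1*175 - 1*175²) = 1/(-½ - 175 - 1*30625) = 1/(-½ - 175 - 30625) = 1/(-61601/2) = -2/61601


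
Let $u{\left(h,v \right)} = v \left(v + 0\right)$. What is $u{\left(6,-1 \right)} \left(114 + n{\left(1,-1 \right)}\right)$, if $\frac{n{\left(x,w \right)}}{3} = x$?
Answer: $117$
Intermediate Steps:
$n{\left(x,w \right)} = 3 x$
$u{\left(h,v \right)} = v^{2}$ ($u{\left(h,v \right)} = v v = v^{2}$)
$u{\left(6,-1 \right)} \left(114 + n{\left(1,-1 \right)}\right) = \left(-1\right)^{2} \left(114 + 3 \cdot 1\right) = 1 \left(114 + 3\right) = 1 \cdot 117 = 117$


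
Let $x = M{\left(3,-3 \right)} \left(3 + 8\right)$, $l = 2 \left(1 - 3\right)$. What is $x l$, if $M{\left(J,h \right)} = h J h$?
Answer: $-1188$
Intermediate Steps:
$M{\left(J,h \right)} = J h^{2}$ ($M{\left(J,h \right)} = J h h = J h^{2}$)
$l = -4$ ($l = 2 \left(-2\right) = -4$)
$x = 297$ ($x = 3 \left(-3\right)^{2} \left(3 + 8\right) = 3 \cdot 9 \cdot 11 = 27 \cdot 11 = 297$)
$x l = 297 \left(-4\right) = -1188$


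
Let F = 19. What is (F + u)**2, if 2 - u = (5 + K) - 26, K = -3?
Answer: 2025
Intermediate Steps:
u = 26 (u = 2 - ((5 - 3) - 26) = 2 - (2 - 26) = 2 - 1*(-24) = 2 + 24 = 26)
(F + u)**2 = (19 + 26)**2 = 45**2 = 2025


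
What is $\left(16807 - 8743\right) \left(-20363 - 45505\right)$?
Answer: $-531159552$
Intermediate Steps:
$\left(16807 - 8743\right) \left(-20363 - 45505\right) = \left(16807 - 8743\right) \left(-65868\right) = 8064 \left(-65868\right) = -531159552$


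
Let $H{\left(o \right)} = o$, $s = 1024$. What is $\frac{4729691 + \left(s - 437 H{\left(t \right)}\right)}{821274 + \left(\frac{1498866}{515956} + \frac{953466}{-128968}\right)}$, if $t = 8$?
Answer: $\frac{5617102225656292}{975870761144439} \approx 5.756$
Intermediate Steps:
$\frac{4729691 + \left(s - 437 H{\left(t \right)}\right)}{821274 + \left(\frac{1498866}{515956} + \frac{953466}{-128968}\right)} = \frac{4729691 + \left(1024 - 3496\right)}{821274 + \left(\frac{1498866}{515956} + \frac{953466}{-128968}\right)} = \frac{4729691 + \left(1024 - 3496\right)}{821274 + \left(1498866 \cdot \frac{1}{515956} + 953466 \left(- \frac{1}{128968}\right)\right)} = \frac{4729691 - 2472}{821274 + \left(\frac{749433}{257978} - \frac{476733}{64484}\right)} = \frac{4727219}{821274 - \frac{5332870593}{1188246668}} = \frac{4727219}{\frac{975870761144439}{1188246668}} = 4727219 \cdot \frac{1188246668}{975870761144439} = \frac{5617102225656292}{975870761144439}$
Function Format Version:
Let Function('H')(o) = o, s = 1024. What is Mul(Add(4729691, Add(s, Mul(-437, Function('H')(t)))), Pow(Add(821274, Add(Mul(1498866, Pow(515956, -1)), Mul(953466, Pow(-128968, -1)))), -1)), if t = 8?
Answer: Rational(5617102225656292, 975870761144439) ≈ 5.7560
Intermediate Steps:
Mul(Add(4729691, Add(s, Mul(-437, Function('H')(t)))), Pow(Add(821274, Add(Mul(1498866, Pow(515956, -1)), Mul(953466, Pow(-128968, -1)))), -1)) = Mul(Add(4729691, Add(1024, Mul(-437, 8))), Pow(Add(821274, Add(Mul(1498866, Pow(515956, -1)), Mul(953466, Pow(-128968, -1)))), -1)) = Mul(Add(4729691, Add(1024, -3496)), Pow(Add(821274, Add(Mul(1498866, Rational(1, 515956)), Mul(953466, Rational(-1, 128968)))), -1)) = Mul(Add(4729691, -2472), Pow(Add(821274, Add(Rational(749433, 257978), Rational(-476733, 64484))), -1)) = Mul(4727219, Pow(Add(821274, Rational(-5332870593, 1188246668)), -1)) = Mul(4727219, Pow(Rational(975870761144439, 1188246668), -1)) = Mul(4727219, Rational(1188246668, 975870761144439)) = Rational(5617102225656292, 975870761144439)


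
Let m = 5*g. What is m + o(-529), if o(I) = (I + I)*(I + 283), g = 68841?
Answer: 604473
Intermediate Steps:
m = 344205 (m = 5*68841 = 344205)
o(I) = 2*I*(283 + I) (o(I) = (2*I)*(283 + I) = 2*I*(283 + I))
m + o(-529) = 344205 + 2*(-529)*(283 - 529) = 344205 + 2*(-529)*(-246) = 344205 + 260268 = 604473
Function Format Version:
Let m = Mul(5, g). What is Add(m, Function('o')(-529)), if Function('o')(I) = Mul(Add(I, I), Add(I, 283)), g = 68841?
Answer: 604473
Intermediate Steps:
m = 344205 (m = Mul(5, 68841) = 344205)
Function('o')(I) = Mul(2, I, Add(283, I)) (Function('o')(I) = Mul(Mul(2, I), Add(283, I)) = Mul(2, I, Add(283, I)))
Add(m, Function('o')(-529)) = Add(344205, Mul(2, -529, Add(283, -529))) = Add(344205, Mul(2, -529, -246)) = Add(344205, 260268) = 604473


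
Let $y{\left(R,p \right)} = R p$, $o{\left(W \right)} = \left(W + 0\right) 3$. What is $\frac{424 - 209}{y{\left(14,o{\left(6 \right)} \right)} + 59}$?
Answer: $\frac{215}{311} \approx 0.69132$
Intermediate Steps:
$o{\left(W \right)} = 3 W$ ($o{\left(W \right)} = W 3 = 3 W$)
$\frac{424 - 209}{y{\left(14,o{\left(6 \right)} \right)} + 59} = \frac{424 - 209}{14 \cdot 3 \cdot 6 + 59} = \frac{215}{14 \cdot 18 + 59} = \frac{215}{252 + 59} = \frac{215}{311}$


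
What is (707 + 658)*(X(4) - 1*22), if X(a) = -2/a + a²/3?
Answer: -46865/2 ≈ -23433.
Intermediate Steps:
X(a) = -2/a + a²/3 (X(a) = -2/a + a²*(⅓) = -2/a + a²/3)
(707 + 658)*(X(4) - 1*22) = (707 + 658)*((⅓)*(-6 + 4³)/4 - 1*22) = 1365*((⅓)*(¼)*(-6 + 64) - 22) = 1365*((⅓)*(¼)*58 - 22) = 1365*(29/6 - 22) = 1365*(-103/6) = -46865/2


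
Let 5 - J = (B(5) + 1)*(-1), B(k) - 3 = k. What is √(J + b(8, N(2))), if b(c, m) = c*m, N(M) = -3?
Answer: I*√10 ≈ 3.1623*I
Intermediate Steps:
B(k) = 3 + k
J = 14 (J = 5 - ((3 + 5) + 1)*(-1) = 5 - (8 + 1)*(-1) = 5 - 9*(-1) = 5 - 1*(-9) = 5 + 9 = 14)
√(J + b(8, N(2))) = √(14 + 8*(-3)) = √(14 - 24) = √(-10) = I*√10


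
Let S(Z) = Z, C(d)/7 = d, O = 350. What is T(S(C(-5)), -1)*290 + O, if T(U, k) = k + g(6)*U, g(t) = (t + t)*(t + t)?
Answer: -1461540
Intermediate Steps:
C(d) = 7*d
g(t) = 4*t² (g(t) = (2*t)*(2*t) = 4*t²)
T(U, k) = k + 144*U (T(U, k) = k + (4*6²)*U = k + (4*36)*U = k + 144*U)
T(S(C(-5)), -1)*290 + O = (-1 + 144*(7*(-5)))*290 + 350 = (-1 + 144*(-35))*290 + 350 = (-1 - 5040)*290 + 350 = -5041*290 + 350 = -1461890 + 350 = -1461540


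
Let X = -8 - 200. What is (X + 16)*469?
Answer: -90048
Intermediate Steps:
X = -208
(X + 16)*469 = (-208 + 16)*469 = -192*469 = -90048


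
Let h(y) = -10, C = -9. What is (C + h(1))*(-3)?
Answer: 57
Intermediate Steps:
(C + h(1))*(-3) = (-9 - 10)*(-3) = -19*(-3) = 57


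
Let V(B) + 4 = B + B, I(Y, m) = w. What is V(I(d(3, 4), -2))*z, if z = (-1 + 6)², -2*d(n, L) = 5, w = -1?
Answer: -150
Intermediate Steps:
d(n, L) = -5/2 (d(n, L) = -½*5 = -5/2)
I(Y, m) = -1
V(B) = -4 + 2*B (V(B) = -4 + (B + B) = -4 + 2*B)
z = 25 (z = 5² = 25)
V(I(d(3, 4), -2))*z = (-4 + 2*(-1))*25 = (-4 - 2)*25 = -6*25 = -150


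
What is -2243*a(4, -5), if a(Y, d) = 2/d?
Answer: 4486/5 ≈ 897.20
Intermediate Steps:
-2243*a(4, -5) = -4486/(-5) = -4486*(-1)/5 = -2243*(-⅖) = 4486/5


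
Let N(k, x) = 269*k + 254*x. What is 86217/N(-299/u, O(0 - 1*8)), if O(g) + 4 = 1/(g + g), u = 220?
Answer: -1308120/21203 ≈ -61.695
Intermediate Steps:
O(g) = -4 + 1/(2*g) (O(g) = -4 + 1/(g + g) = -4 + 1/(2*g))
N(k, x) = 254*x + 269*k
86217/N(-299/u, O(0 - 1*8)) = 86217/(254*(-4 + 1/(2*(0 - 1*8))) + 269*(-299/220)) = 86217/(254*(-4 + 1/(2*(0 - 8))) + 269*(-299*1/220)) = 86217/(254*(-4 + (½)/(-8)) + 269*(-299/220)) = 86217/(254*(-4 + (½)*(-⅛)) - 80431/220) = 86217/(254*(-4 - 1/16) - 80431/220) = 86217/(254*(-65/16) - 80431/220) = 86217/(-8255/8 - 80431/220) = 86217/(-614887/440) = 86217*(-440/614887) = -1308120/21203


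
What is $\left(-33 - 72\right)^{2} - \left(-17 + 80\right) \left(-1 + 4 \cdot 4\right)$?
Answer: $10080$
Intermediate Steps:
$\left(-33 - 72\right)^{2} - \left(-17 + 80\right) \left(-1 + 4 \cdot 4\right) = \left(-105\right)^{2} - 63 \left(-1 + 16\right) = 11025 - 63 \cdot 15 = 11025 - 945 = 10080$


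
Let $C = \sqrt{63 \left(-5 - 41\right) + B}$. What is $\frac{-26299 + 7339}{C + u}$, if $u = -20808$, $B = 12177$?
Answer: $\frac{8767104}{9621413} + \frac{1264 \sqrt{1031}}{9621413} \approx 0.91543$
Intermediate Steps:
$C = 3 \sqrt{1031}$ ($C = \sqrt{63 \left(-5 - 41\right) + 12177} = \sqrt{63 \left(-46\right) + 12177} = \sqrt{-2898 + 12177} = \sqrt{9279} = 3 \sqrt{1031} \approx 96.328$)
$\frac{-26299 + 7339}{C + u} = \frac{-26299 + 7339}{3 \sqrt{1031} - 20808} = - \frac{18960}{-20808 + 3 \sqrt{1031}}$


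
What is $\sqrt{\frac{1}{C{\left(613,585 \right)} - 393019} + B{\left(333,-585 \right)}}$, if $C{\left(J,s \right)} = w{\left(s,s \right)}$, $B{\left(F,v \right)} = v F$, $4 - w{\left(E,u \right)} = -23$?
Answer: $\frac{i \sqrt{1880388282751282}}{98248} \approx 441.37 i$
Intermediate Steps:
$w{\left(E,u \right)} = 27$ ($w{\left(E,u \right)} = 4 - -23 = 4 + 23 = 27$)
$B{\left(F,v \right)} = F v$
$C{\left(J,s \right)} = 27$
$\sqrt{\frac{1}{C{\left(613,585 \right)} - 393019} + B{\left(333,-585 \right)}} = \sqrt{\frac{1}{27 - 393019} + 333 \left(-585\right)} = \sqrt{\frac{1}{-392992} - 194805} = \sqrt{- \frac{1}{392992} - 194805} = \sqrt{- \frac{76556806561}{392992}} = \frac{i \sqrt{1880388282751282}}{98248}$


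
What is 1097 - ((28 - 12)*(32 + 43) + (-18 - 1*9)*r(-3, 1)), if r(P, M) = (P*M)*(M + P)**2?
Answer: -427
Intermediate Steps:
r(P, M) = M*P*(M + P)**2 (r(P, M) = (M*P)*(M + P)**2 = M*P*(M + P)**2)
1097 - ((28 - 12)*(32 + 43) + (-18 - 1*9)*r(-3, 1)) = 1097 - ((28 - 12)*(32 + 43) + (-18 - 1*9)*(1*(-3)*(1 - 3)**2)) = 1097 - (16*75 + (-18 - 9)*(1*(-3)*(-2)**2)) = 1097 - (1200 - 27*(-3)*4) = 1097 - (1200 - 27*(-12)) = 1097 - (1200 + 324) = 1097 - 1*1524 = 1097 - 1524 = -427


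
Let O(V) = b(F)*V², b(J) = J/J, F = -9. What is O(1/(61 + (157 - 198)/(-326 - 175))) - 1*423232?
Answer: -396349320558727/936482404 ≈ -4.2323e+5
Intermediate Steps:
b(J) = 1
O(V) = V² (O(V) = 1*V² = V²)
O(1/(61 + (157 - 198)/(-326 - 175))) - 1*423232 = (1/(61 + (157 - 198)/(-326 - 175)))² - 1*423232 = (1/(61 - 41/(-501)))² - 423232 = (1/(61 - 41*(-1/501)))² - 423232 = (1/(61 + 41/501))² - 423232 = (1/(30602/501))² - 423232 = (501/30602)² - 423232 = 251001/936482404 - 423232 = -396349320558727/936482404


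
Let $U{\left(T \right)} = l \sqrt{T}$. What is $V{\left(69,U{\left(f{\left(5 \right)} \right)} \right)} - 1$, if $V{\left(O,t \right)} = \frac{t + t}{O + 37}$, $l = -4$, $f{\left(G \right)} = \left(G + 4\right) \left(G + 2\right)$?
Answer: $-1 - \frac{12 \sqrt{7}}{53} \approx -1.599$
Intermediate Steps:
$f{\left(G \right)} = \left(2 + G\right) \left(4 + G\right)$ ($f{\left(G \right)} = \left(4 + G\right) \left(2 + G\right) = \left(2 + G\right) \left(4 + G\right)$)
$U{\left(T \right)} = - 4 \sqrt{T}$
$V{\left(O,t \right)} = \frac{2 t}{37 + O}$
$V{\left(69,U{\left(f{\left(5 \right)} \right)} \right)} - 1 = \frac{2 \left(- 4 \sqrt{8 + 5^{2} + 6 \cdot 5}\right)}{37 + 69} - 1 = \frac{2 \left(- 4 \sqrt{8 + 25 + 30}\right)}{106} - 1 = 2 \left(- 4 \sqrt{63}\right) \frac{1}{106} - 1 = 2 \left(- 4 \cdot 3 \sqrt{7}\right) \frac{1}{106} - 1 = 2 \left(- 12 \sqrt{7}\right) \frac{1}{106} - 1 = - \frac{12 \sqrt{7}}{53} - 1 = -1 - \frac{12 \sqrt{7}}{53}$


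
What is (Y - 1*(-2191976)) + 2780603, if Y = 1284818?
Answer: 6257397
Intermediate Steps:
(Y - 1*(-2191976)) + 2780603 = (1284818 - 1*(-2191976)) + 2780603 = (1284818 + 2191976) + 2780603 = 3476794 + 2780603 = 6257397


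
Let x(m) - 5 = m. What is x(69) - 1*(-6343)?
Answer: 6417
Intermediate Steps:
x(m) = 5 + m
x(69) - 1*(-6343) = (5 + 69) - 1*(-6343) = 74 + 6343 = 6417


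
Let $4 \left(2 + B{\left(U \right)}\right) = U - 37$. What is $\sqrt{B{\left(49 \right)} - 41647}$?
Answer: $i \sqrt{41646} \approx 204.07 i$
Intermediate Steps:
$B{\left(U \right)} = - \frac{45}{4} + \frac{U}{4}$ ($B{\left(U \right)} = -2 + \frac{U - 37}{4} = -2 + \frac{-37 + U}{4} = -2 + \left(- \frac{37}{4} + \frac{U}{4}\right) = - \frac{45}{4} + \frac{U}{4}$)
$\sqrt{B{\left(49 \right)} - 41647} = \sqrt{\left(- \frac{45}{4} + \frac{1}{4} \cdot 49\right) - 41647} = \sqrt{\left(- \frac{45}{4} + \frac{49}{4}\right) - 41647} = \sqrt{1 - 41647} = \sqrt{-41646} = i \sqrt{41646}$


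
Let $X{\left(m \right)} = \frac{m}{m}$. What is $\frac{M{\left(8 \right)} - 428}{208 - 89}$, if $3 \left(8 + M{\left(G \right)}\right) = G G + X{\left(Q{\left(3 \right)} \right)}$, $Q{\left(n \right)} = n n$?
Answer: $- \frac{1243}{357} \approx -3.4818$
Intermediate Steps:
$Q{\left(n \right)} = n^{2}$
$X{\left(m \right)} = 1$
$M{\left(G \right)} = - \frac{23}{3} + \frac{G^{2}}{3}$ ($M{\left(G \right)} = -8 + \frac{G G + 1}{3} = -8 + \frac{G^{2} + 1}{3} = -8 + \frac{1 + G^{2}}{3} = -8 + \left(\frac{1}{3} + \frac{G^{2}}{3}\right) = - \frac{23}{3} + \frac{G^{2}}{3}$)
$\frac{M{\left(8 \right)} - 428}{208 - 89} = \frac{\left(- \frac{23}{3} + \frac{8^{2}}{3}\right) - 428}{208 - 89} = \frac{\left(- \frac{23}{3} + \frac{1}{3} \cdot 64\right) - 428}{119} = \left(\left(- \frac{23}{3} + \frac{64}{3}\right) - 428\right) \frac{1}{119} = \left(\frac{41}{3} - 428\right) \frac{1}{119} = \left(- \frac{1243}{3}\right) \frac{1}{119} = - \frac{1243}{357}$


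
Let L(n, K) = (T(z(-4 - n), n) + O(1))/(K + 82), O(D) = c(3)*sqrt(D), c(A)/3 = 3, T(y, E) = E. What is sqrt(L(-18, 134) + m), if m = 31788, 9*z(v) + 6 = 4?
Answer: sqrt(4577466)/12 ≈ 178.29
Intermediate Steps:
z(v) = -2/9 (z(v) = -2/3 + (1/9)*4 = -2/3 + 4/9 = -2/9)
c(A) = 9 (c(A) = 3*3 = 9)
O(D) = 9*sqrt(D)
L(n, K) = (9 + n)/(82 + K) (L(n, K) = (n + 9*sqrt(1))/(K + 82) = (n + 9*1)/(82 + K) = (n + 9)/(82 + K) = (9 + n)/(82 + K))
sqrt(L(-18, 134) + m) = sqrt((9 - 18)/(82 + 134) + 31788) = sqrt(-9/216 + 31788) = sqrt((1/216)*(-9) + 31788) = sqrt(-1/24 + 31788) = sqrt(762911/24) = sqrt(4577466)/12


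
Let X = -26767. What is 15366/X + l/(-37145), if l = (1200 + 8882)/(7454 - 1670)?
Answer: -126984767299/221184657060 ≈ -0.57411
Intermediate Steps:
l = 5041/2892 (l = 10082/5784 = 10082*(1/5784) = 5041/2892 ≈ 1.7431)
15366/X + l/(-37145) = 15366/(-26767) + (5041/2892)/(-37145) = 15366*(-1/26767) + (5041/2892)*(-1/37145) = -1182/2059 - 5041/107423340 = -126984767299/221184657060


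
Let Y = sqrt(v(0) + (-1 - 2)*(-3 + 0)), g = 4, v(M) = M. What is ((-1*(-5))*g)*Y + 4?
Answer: 64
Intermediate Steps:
Y = 3 (Y = sqrt(0 + (-1 - 2)*(-3 + 0)) = sqrt(0 - 3*(-3)) = sqrt(0 + 9) = sqrt(9) = 3)
((-1*(-5))*g)*Y + 4 = (-1*(-5)*4)*3 + 4 = (5*4)*3 + 4 = 20*3 + 4 = 60 + 4 = 64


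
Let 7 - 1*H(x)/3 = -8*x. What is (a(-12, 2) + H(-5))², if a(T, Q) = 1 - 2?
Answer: 10000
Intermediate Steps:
a(T, Q) = -1
H(x) = 21 + 24*x (H(x) = 21 - (-24)*x = 21 + 24*x)
(a(-12, 2) + H(-5))² = (-1 + (21 + 24*(-5)))² = (-1 + (21 - 120))² = (-1 - 99)² = (-100)² = 10000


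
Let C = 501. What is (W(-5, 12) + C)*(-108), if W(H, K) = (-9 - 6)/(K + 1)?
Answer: -701784/13 ≈ -53983.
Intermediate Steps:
W(H, K) = -15/(1 + K)
(W(-5, 12) + C)*(-108) = (-15/(1 + 12) + 501)*(-108) = (-15/13 + 501)*(-108) = (6498/13)*(-108) = -701784/13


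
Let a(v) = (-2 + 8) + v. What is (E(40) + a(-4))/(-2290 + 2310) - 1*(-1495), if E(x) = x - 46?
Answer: 7474/5 ≈ 1494.8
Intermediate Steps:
E(x) = -46 + x
a(v) = 6 + v
(E(40) + a(-4))/(-2290 + 2310) - 1*(-1495) = ((-46 + 40) + (6 - 4))/(-2290 + 2310) - 1*(-1495) = (-6 + 2)/20 + 1495 = -4*1/20 + 1495 = -1/5 + 1495 = 7474/5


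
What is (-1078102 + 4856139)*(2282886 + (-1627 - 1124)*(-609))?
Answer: 14954396065065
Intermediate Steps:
(-1078102 + 4856139)*(2282886 + (-1627 - 1124)*(-609)) = 3778037*(2282886 - 2751*(-609)) = 3778037*(2282886 + 1675359) = 3778037*3958245 = 14954396065065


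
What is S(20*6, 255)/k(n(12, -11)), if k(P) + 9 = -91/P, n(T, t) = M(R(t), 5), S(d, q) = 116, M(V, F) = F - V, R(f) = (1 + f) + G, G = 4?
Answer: -638/95 ≈ -6.7158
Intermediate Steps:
R(f) = 5 + f (R(f) = (1 + f) + 4 = 5 + f)
n(T, t) = -t (n(T, t) = 5 - (5 + t) = 5 + (-5 - t) = -t)
k(P) = -9 - 91/P
S(20*6, 255)/k(n(12, -11)) = 116/(-9 - 91/((-1*(-11)))) = 116/(-9 - 91/11) = 116/(-190/11) = 116*(-11/190) = -638/95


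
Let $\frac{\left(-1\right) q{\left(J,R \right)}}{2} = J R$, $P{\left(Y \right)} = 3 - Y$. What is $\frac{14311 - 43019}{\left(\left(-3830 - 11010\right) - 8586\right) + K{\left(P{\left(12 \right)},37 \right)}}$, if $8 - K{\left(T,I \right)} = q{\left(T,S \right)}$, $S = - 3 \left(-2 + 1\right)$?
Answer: $\frac{7177}{5868} \approx 1.2231$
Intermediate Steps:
$S = 3$ ($S = \left(-3\right) \left(-1\right) = 3$)
$q{\left(J,R \right)} = - 2 J R$
$K{\left(T,I \right)} = 8 + 6 T$ ($K{\left(T,I \right)} = 8 - \left(-2\right) T 3 = 8 - - 6 T = 8 + 6 T$)
$\frac{14311 - 43019}{\left(\left(-3830 - 11010\right) - 8586\right) + K{\left(P{\left(12 \right)},37 \right)}} = \frac{14311 - 43019}{\left(\left(-3830 - 11010\right) - 8586\right) + \left(8 + 6 \left(3 - 12\right)\right)} = - \frac{28708}{\left(-14840 - 8586\right) + \left(8 + 6 \left(3 - 12\right)\right)} = - \frac{28708}{-23426 + \left(8 + 6 \left(-9\right)\right)} = - \frac{28708}{-23426 + \left(8 - 54\right)} = - \frac{28708}{-23426 - 46} = - \frac{28708}{-23472} = \left(-28708\right) \left(- \frac{1}{23472}\right) = \frac{7177}{5868}$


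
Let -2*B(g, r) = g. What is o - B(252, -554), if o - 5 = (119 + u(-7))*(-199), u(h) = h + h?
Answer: -20764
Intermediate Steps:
u(h) = 2*h
B(g, r) = -g/2
o = -20890 (o = 5 + (119 + 2*(-7))*(-199) = 5 + (119 - 14)*(-199) = 5 + 105*(-199) = 5 - 20895 = -20890)
o - B(252, -554) = -20890 - (-1)*252/2 = -20890 - 1*(-126) = -20890 + 126 = -20764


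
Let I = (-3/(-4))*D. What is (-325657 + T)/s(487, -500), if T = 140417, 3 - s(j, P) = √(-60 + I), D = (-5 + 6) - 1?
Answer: -185240/23 - 370480*I*√15/69 ≈ -8053.9 - 20795.0*I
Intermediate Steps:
D = 0 (D = 1 - 1 = 0)
I = 0 (I = (-3/(-4))*0 = -¼*(-3)*0 = (¾)*0 = 0)
s(j, P) = 3 - 2*I*√15 (s(j, P) = 3 - √(-60 + 0) = 3 - √(-60) = 3 - 2*I*√15)
(-325657 + T)/s(487, -500) = (-325657 + 140417)/(3 - 2*I*√15) = -185240/(3 - 2*I*√15)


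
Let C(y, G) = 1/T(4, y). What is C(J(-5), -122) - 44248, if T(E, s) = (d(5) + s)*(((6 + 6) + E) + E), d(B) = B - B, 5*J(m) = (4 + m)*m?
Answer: -884959/20 ≈ -44248.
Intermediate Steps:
J(m) = m*(4 + m)/5 (J(m) = ((4 + m)*m)/5 = (m*(4 + m))/5 = m*(4 + m)/5)
d(B) = 0
T(E, s) = s*(12 + 2*E) (T(E, s) = (0 + s)*(((6 + 6) + E) + E) = s*((12 + E) + E) = s*(12 + 2*E))
C(y, G) = 1/(20*y) (C(y, G) = 1/(2*y*(6 + 4)) = 1/(2*y*10) = 1/(20*y))
C(J(-5), -122) - 44248 = 1/(20*(((1/5)*(-5)*(4 - 5)))) - 44248 = 1/(20*(((1/5)*(-5)*(-1)))) - 44248 = (1/20)/1 - 44248 = (1/20)*1 - 44248 = 1/20 - 44248 = -884959/20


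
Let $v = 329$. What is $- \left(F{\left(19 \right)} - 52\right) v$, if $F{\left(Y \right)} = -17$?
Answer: $22701$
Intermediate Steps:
$- \left(F{\left(19 \right)} - 52\right) v = - \left(-17 - 52\right) 329 = - \left(-69\right) 329 = \left(-1\right) \left(-22701\right) = 22701$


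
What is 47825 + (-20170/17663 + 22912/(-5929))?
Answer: 5007897526189/104723927 ≈ 47820.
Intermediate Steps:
47825 + (-20170/17663 + 22912/(-5929)) = 47825 + (-20170*1/17663 + 22912*(-1/5929)) = 47825 + (-20170/17663 - 22912/5929) = 47825 - 524282586/104723927 = 5007897526189/104723927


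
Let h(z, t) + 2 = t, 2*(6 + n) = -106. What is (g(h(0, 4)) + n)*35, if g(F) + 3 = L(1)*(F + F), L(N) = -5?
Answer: -2870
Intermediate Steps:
n = -59 (n = -6 + (1/2)*(-106) = -6 - 53 = -59)
h(z, t) = -2 + t
g(F) = -3 - 10*F (g(F) = -3 - 5*(F + F) = -3 - 10*F)
(g(h(0, 4)) + n)*35 = ((-3 - 10*(-2 + 4)) - 59)*35 = ((-3 - 10*2) - 59)*35 = ((-3 - 20) - 59)*35 = (-23 - 59)*35 = -82*35 = -2870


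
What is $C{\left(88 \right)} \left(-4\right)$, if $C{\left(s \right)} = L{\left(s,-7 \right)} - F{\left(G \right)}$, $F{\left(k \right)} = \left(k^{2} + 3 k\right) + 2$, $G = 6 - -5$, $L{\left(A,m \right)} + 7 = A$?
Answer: $300$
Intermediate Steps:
$L{\left(A,m \right)} = -7 + A$
$G = 11$ ($G = 6 + 5 = 11$)
$F{\left(k \right)} = 2 + k^{2} + 3 k$
$C{\left(s \right)} = -163 + s$ ($C{\left(s \right)} = \left(-7 + s\right) - \left(2 + 11^{2} + 3 \cdot 11\right) = \left(-7 + s\right) - \left(2 + 121 + 33\right) = \left(-7 + s\right) - 156 = -163 + s$)
$C{\left(88 \right)} \left(-4\right) = \left(-163 + 88\right) \left(-4\right) = \left(-75\right) \left(-4\right) = 300$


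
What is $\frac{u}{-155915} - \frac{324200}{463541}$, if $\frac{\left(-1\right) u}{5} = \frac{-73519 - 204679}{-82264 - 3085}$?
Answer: $- \frac{862709200302282}{1233685570307047} \approx -0.69929$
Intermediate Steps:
$u = - \frac{1390990}{85349}$ ($u = - 5 \frac{-73519 - 204679}{-82264 - 3085} = - 5 \left(- \frac{278198}{-85349}\right) = - 5 \left(\left(-278198\right) \left(- \frac{1}{85349}\right)\right) = \left(-5\right) \frac{278198}{85349} = - \frac{1390990}{85349} \approx -16.298$)
$\frac{u}{-155915} - \frac{324200}{463541} = - \frac{1390990}{85349 \left(-155915\right)} - \frac{324200}{463541} = \left(- \frac{1390990}{85349}\right) \left(- \frac{1}{155915}\right) - \frac{324200}{463541} = \frac{278198}{2661437867} - \frac{324200}{463541} = - \frac{862709200302282}{1233685570307047}$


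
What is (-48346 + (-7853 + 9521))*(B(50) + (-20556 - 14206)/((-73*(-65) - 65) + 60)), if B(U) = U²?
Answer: -137877919841/1185 ≈ -1.1635e+8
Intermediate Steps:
(-48346 + (-7853 + 9521))*(B(50) + (-20556 - 14206)/((-73*(-65) - 65) + 60)) = (-48346 + (-7853 + 9521))*(50² + (-20556 - 14206)/((-73*(-65) - 65) + 60)) = (-48346 + 1668)*(2500 - 34762/((4745 - 65) + 60)) = -46678*(2500 - 34762/(4680 + 60)) = -46678*(2500 - 34762/4740) = -46678*(2500 - 34762*1/4740) = -46678*(2500 - 17381/2370) = -46678*5907619/2370 = -137877919841/1185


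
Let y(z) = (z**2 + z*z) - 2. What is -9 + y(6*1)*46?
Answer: 3211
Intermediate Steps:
y(z) = -2 + 2*z**2 (y(z) = (z**2 + z**2) - 2 = 2*z**2 - 2 = -2 + 2*z**2)
-9 + y(6*1)*46 = -9 + (-2 + 2*(6*1)**2)*46 = -9 + (-2 + 2*6**2)*46 = -9 + (-2 + 2*36)*46 = -9 + (-2 + 72)*46 = -9 + 70*46 = -9 + 3220 = 3211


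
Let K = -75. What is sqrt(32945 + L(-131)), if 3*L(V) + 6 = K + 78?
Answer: 4*sqrt(2059) ≈ 181.50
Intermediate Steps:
L(V) = -1 (L(V) = -2 + (-75 + 78)/3 = -2 + (1/3)*3 = -2 + 1 = -1)
sqrt(32945 + L(-131)) = sqrt(32945 - 1) = sqrt(32944) = 4*sqrt(2059)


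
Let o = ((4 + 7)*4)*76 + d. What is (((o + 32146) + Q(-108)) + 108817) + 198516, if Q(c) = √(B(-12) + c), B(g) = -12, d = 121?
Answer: 342944 + 2*I*√30 ≈ 3.4294e+5 + 10.954*I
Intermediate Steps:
o = 3465 (o = ((4 + 7)*4)*76 + 121 = (11*4)*76 + 121 = 44*76 + 121 = 3344 + 121 = 3465)
Q(c) = √(-12 + c)
(((o + 32146) + Q(-108)) + 108817) + 198516 = (((3465 + 32146) + √(-12 - 108)) + 108817) + 198516 = ((35611 + √(-120)) + 108817) + 198516 = ((35611 + 2*I*√30) + 108817) + 198516 = (144428 + 2*I*√30) + 198516 = 342944 + 2*I*√30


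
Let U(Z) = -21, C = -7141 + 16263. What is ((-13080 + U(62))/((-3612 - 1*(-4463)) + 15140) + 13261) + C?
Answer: 357913452/15991 ≈ 22382.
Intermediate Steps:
C = 9122
((-13080 + U(62))/((-3612 - 1*(-4463)) + 15140) + 13261) + C = ((-13080 - 21)/((-3612 - 1*(-4463)) + 15140) + 13261) + 9122 = (-13101/((-3612 + 4463) + 15140) + 13261) + 9122 = (-13101/(851 + 15140) + 13261) + 9122 = (-13101/15991 + 13261) + 9122 = 212043550/15991 + 9122 = 357913452/15991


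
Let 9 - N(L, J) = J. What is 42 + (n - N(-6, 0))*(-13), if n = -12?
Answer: 315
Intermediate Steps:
N(L, J) = 9 - J
42 + (n - N(-6, 0))*(-13) = 42 + (-12 - (9 - 1*0))*(-13) = 42 + (-12 - (9 + 0))*(-13) = 42 + (-12 - 1*9)*(-13) = 42 + (-12 - 9)*(-13) = 42 - 21*(-13) = 42 + 273 = 315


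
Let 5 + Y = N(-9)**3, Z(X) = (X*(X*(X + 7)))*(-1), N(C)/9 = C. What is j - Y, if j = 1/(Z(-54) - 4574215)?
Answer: 2358112527697/4437163 ≈ 5.3145e+5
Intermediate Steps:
N(C) = 9*C
Z(X) = -X**2*(7 + X) (Z(X) = (X*(X*(7 + X)))*(-1) = (X**2*(7 + X))*(-1) = -X**2*(7 + X))
Y = -531446 (Y = -5 + (9*(-9))**3 = -5 + (-81)**3 = -5 - 531441 = -531446)
j = -1/4437163 (j = 1/((-54)**2*(-7 - 1*(-54)) - 4574215) = 1/(2916*(-7 + 54) - 4574215) = 1/(2916*47 - 4574215) = 1/(137052 - 4574215) = 1/(-4437163) = -1/4437163 ≈ -2.2537e-7)
j - Y = -1/4437163 - 1*(-531446) = -1/4437163 + 531446 = 2358112527697/4437163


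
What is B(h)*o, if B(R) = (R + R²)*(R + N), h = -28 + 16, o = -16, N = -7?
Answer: 40128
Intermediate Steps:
h = -12
B(R) = (-7 + R)*(R + R²) (B(R) = (R + R²)*(R - 7) = (R + R²)*(-7 + R) = (-7 + R)*(R + R²))
B(h)*o = -12*(-7 + (-12)² - 6*(-12))*(-16) = -12*(-7 + 144 + 72)*(-16) = -12*209*(-16) = -2508*(-16) = 40128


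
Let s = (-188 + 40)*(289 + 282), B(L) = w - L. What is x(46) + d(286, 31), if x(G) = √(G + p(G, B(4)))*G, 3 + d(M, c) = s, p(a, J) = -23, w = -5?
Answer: -84511 + 46*√23 ≈ -84290.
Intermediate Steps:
B(L) = -5 - L
s = -84508 (s = -148*571 = -84508)
d(M, c) = -84511 (d(M, c) = -3 - 84508 = -84511)
x(G) = G*√(-23 + G) (x(G) = √(G - 23)*G = √(-23 + G)*G = G*√(-23 + G))
x(46) + d(286, 31) = 46*√(-23 + 46) - 84511 = 46*√23 - 84511 = -84511 + 46*√23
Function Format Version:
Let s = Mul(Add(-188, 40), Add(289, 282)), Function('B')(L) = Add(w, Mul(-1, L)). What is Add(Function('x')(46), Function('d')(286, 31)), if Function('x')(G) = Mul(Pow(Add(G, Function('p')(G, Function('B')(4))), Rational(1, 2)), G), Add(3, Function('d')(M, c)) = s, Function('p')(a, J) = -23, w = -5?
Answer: Add(-84511, Mul(46, Pow(23, Rational(1, 2)))) ≈ -84290.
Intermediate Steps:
Function('B')(L) = Add(-5, Mul(-1, L))
s = -84508 (s = Mul(-148, 571) = -84508)
Function('d')(M, c) = -84511 (Function('d')(M, c) = Add(-3, -84508) = -84511)
Function('x')(G) = Mul(G, Pow(Add(-23, G), Rational(1, 2))) (Function('x')(G) = Mul(Pow(Add(G, -23), Rational(1, 2)), G) = Mul(Pow(Add(-23, G), Rational(1, 2)), G) = Mul(G, Pow(Add(-23, G), Rational(1, 2))))
Add(Function('x')(46), Function('d')(286, 31)) = Add(Mul(46, Pow(Add(-23, 46), Rational(1, 2))), -84511) = Add(Mul(46, Pow(23, Rational(1, 2))), -84511) = Add(-84511, Mul(46, Pow(23, Rational(1, 2))))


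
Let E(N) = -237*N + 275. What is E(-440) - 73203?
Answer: 31352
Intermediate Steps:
E(N) = 275 - 237*N
E(-440) - 73203 = (275 - 237*(-440)) - 73203 = (275 + 104280) - 73203 = 104555 - 73203 = 31352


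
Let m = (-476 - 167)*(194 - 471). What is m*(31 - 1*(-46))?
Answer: 13714547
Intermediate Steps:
m = 178111 (m = -643*(-277) = 178111)
m*(31 - 1*(-46)) = 178111*(31 - 1*(-46)) = 178111*(31 + 46) = 178111*77 = 13714547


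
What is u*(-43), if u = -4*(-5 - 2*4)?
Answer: -2236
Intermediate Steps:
u = 52 (u = -4*(-5 - 8) = -4*(-13) = 52)
u*(-43) = 52*(-43) = -2236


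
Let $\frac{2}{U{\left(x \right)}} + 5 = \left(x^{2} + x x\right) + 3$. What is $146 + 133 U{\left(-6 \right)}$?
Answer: $\frac{749}{5} \approx 149.8$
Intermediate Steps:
$U{\left(x \right)} = \frac{2}{-2 + 2 x^{2}}$ ($U{\left(x \right)} = \frac{2}{-5 + \left(\left(x^{2} + x x\right) + 3\right)} = \frac{2}{-5 + \left(\left(x^{2} + x^{2}\right) + 3\right)} = \frac{2}{-5 + \left(2 x^{2} + 3\right)} = \frac{2}{-5 + \left(3 + 2 x^{2}\right)} = \frac{2}{-2 + 2 x^{2}}$)
$146 + 133 U{\left(-6 \right)} = 146 + \frac{133}{-1 + \left(-6\right)^{2}} = 146 + \frac{133}{-1 + 36} = 146 + \frac{133}{35} = 146 + 133 \cdot \frac{1}{35} = 146 + \frac{19}{5} = \frac{749}{5}$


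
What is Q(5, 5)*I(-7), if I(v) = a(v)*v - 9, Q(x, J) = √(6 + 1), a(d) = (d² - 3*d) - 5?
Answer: -464*√7 ≈ -1227.6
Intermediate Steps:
a(d) = -5 + d² - 3*d
Q(x, J) = √7
I(v) = -9 + v*(-5 + v² - 3*v) (I(v) = (-5 + v² - 3*v)*v - 9 = v*(-5 + v² - 3*v) - 9 = -9 + v*(-5 + v² - 3*v))
Q(5, 5)*I(-7) = √7*(-9 - 1*(-7)*(5 - 1*(-7)² + 3*(-7))) = √7*(-9 - 1*(-7)*(5 - 1*49 - 21)) = √7*(-9 - 1*(-7)*(5 - 49 - 21)) = √7*(-9 - 1*(-7)*(-65)) = √7*(-9 - 455) = √7*(-464) = -464*√7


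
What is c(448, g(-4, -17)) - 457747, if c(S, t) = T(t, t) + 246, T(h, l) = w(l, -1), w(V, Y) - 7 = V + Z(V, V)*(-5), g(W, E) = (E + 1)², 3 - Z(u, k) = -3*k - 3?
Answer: -461108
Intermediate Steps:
Z(u, k) = 6 + 3*k (Z(u, k) = 3 - (-3*k - 3) = 3 - (-3 - 3*k) = 3 + (3 + 3*k) = 6 + 3*k)
g(W, E) = (1 + E)²
w(V, Y) = -23 - 14*V (w(V, Y) = 7 + (V + (6 + 3*V)*(-5)) = 7 + (V + (-30 - 15*V)) = 7 + (-30 - 14*V) = -23 - 14*V)
T(h, l) = -23 - 14*l
c(S, t) = 223 - 14*t (c(S, t) = (-23 - 14*t) + 246 = 223 - 14*t)
c(448, g(-4, -17)) - 457747 = (223 - 14*(1 - 17)²) - 457747 = (223 - 14*(-16)²) - 457747 = (223 - 14*256) - 457747 = (223 - 3584) - 457747 = -3361 - 457747 = -461108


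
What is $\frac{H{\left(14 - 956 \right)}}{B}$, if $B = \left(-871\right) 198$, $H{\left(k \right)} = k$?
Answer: $\frac{157}{28743} \approx 0.0054622$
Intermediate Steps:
$B = -172458$
$\frac{H{\left(14 - 956 \right)}}{B} = \frac{14 - 956}{-172458} = \left(14 - 956\right) \left(- \frac{1}{172458}\right) = \left(-942\right) \left(- \frac{1}{172458}\right) = \frac{157}{28743}$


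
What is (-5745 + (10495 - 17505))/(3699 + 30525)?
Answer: -12755/34224 ≈ -0.37269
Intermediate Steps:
(-5745 + (10495 - 17505))/(3699 + 30525) = (-5745 - 7010)/34224 = -12755*1/34224 = -12755/34224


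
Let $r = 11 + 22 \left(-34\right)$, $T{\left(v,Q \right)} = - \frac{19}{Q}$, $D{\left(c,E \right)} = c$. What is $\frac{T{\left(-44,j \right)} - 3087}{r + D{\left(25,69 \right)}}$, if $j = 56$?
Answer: $\frac{172891}{39872} \approx 4.3362$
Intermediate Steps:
$r = -737$ ($r = 11 - 748 = -737$)
$\frac{T{\left(-44,j \right)} - 3087}{r + D{\left(25,69 \right)}} = \frac{- \frac{19}{56} - 3087}{-737 + 25} = \frac{\left(-19\right) \frac{1}{56} - 3087}{-712} = \left(- \frac{19}{56} - 3087\right) \left(- \frac{1}{712}\right) = \left(- \frac{172891}{56}\right) \left(- \frac{1}{712}\right) = \frac{172891}{39872}$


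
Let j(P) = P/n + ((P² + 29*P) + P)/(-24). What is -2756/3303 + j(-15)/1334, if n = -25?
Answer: -145742263/176248080 ≈ -0.82692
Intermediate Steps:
j(P) = -129*P/100 - P²/24 (j(P) = P/(-25) + ((P² + 29*P) + P)/(-24) = P*(-1/25) + (P² + 30*P)*(-1/24) = -P/25 + (-5*P/4 - P²/24) = -129*P/100 - P²/24)
-2756/3303 + j(-15)/1334 = -2756/3303 - 1/600*(-15)*(774 + 25*(-15))/1334 = -2756*1/3303 - 1/600*(-15)*(774 - 375)*(1/1334) = -2756/3303 - 1/600*(-15)*399*(1/1334) = -2756/3303 + (399/40)*(1/1334) = -2756/3303 + 399/53360 = -145742263/176248080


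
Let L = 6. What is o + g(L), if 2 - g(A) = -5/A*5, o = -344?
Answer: -2027/6 ≈ -337.83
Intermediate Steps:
g(A) = 2 + 25/A (g(A) = 2 - (-5/A)*5 = 2 - (-25)/A = 2 + 25/A)
o + g(L) = -344 + (2 + 25/6) = -344 + 37/6 = -2027/6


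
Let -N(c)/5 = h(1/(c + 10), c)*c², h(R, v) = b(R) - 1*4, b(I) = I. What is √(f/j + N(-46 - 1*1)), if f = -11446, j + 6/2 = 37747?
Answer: 3*√602398811916566/349132 ≈ 210.90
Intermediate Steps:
j = 37744 (j = -3 + 37747 = 37744)
h(R, v) = -4 + R (h(R, v) = R - 1*4 = R - 4 = -4 + R)
N(c) = -5*c²*(-4 + 1/(10 + c)) (N(c) = -5*(-4 + 1/(c + 10))*c² = -5*(-4 + 1/(10 + c))*c² = -5*c²*(-4 + 1/(10 + c)))
√(f/j + N(-46 - 1*1)) = √(-11446/37744 + (-46 - 1*1)²*(195 + 20*(-46 - 1*1))/(10 + (-46 - 1*1))) = √(-11446*1/37744 + (-46 - 1)²*(195 + 20*(-46 - 1))/(10 + (-46 - 1))) = √(-5723/18872 + (-47)²*(195 + 20*(-47))/(10 - 47)) = √(-5723/18872 + 2209*(195 - 940)/(-37)) = √(-5723/18872 + 2209*(-1/37)*(-745)) = √(-5723/18872 + 1645705/37) = √(31057533009/698264) = 3*√602398811916566/349132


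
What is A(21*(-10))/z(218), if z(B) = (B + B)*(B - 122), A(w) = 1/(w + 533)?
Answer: 1/13519488 ≈ 7.3967e-8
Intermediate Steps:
A(w) = 1/(533 + w)
z(B) = 2*B*(-122 + B) (z(B) = (2*B)*(-122 + B) = 2*B*(-122 + B))
A(21*(-10))/z(218) = 1/((533 + 21*(-10))*((2*218*(-122 + 218)))) = 1/((533 - 210)*((2*218*96))) = 1/(323*41856) = (1/323)*(1/41856) = 1/13519488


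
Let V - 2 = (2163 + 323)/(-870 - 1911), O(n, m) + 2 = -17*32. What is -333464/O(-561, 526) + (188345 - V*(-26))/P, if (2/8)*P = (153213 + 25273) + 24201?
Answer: 125357340077183/205176807108 ≈ 610.97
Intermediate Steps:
O(n, m) = -546 (O(n, m) = -2 - 17*32 = -2 - 544 = -546)
V = 3076/2781 (V = 2 + (2163 + 323)/(-870 - 1911) = 2 + 2486/(-2781) = 2 + 2486*(-1/2781) = 2 - 2486/2781 = 3076/2781 ≈ 1.1061)
P = 810748 (P = 4*((153213 + 25273) + 24201) = 4*(178486 + 24201) = 4*202687 = 810748)
-333464/O(-561, 526) + (188345 - V*(-26))/P = -333464/(-546) + (188345 - 3076*(-26)/2781)/810748 = -333464*(-1/546) + (188345 - 1*(-79976/2781))*(1/810748) = 166732/273 + (188345 + 79976/2781)*(1/810748) = 166732/273 + (523867421/2781)*(1/810748) = 166732/273 + 523867421/2254690188 = 125357340077183/205176807108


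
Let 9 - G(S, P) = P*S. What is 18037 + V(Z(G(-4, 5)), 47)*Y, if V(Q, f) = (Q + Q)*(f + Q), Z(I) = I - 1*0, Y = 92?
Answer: 423573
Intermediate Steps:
G(S, P) = 9 - P*S
Z(I) = I (Z(I) = I + 0 = I)
V(Q, f) = 2*Q*(Q + f) (V(Q, f) = (2*Q)*(Q + f) = 2*Q*(Q + f))
18037 + V(Z(G(-4, 5)), 47)*Y = 18037 + (2*(9 - 1*5*(-4))*((9 - 1*5*(-4)) + 47))*92 = 18037 + (2*(9 + 20)*((9 + 20) + 47))*92 = 18037 + (2*29*(29 + 47))*92 = 18037 + (2*29*76)*92 = 18037 + 4408*92 = 18037 + 405536 = 423573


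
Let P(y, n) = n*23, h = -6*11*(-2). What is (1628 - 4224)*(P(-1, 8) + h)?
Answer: -820336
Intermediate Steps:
h = 132 (h = -66*(-2) = 132)
P(y, n) = 23*n
(1628 - 4224)*(P(-1, 8) + h) = (1628 - 4224)*(23*8 + 132) = -2596*(184 + 132) = -2596*316 = -820336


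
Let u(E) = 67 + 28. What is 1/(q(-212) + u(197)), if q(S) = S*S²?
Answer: -1/9528033 ≈ -1.0495e-7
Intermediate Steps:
u(E) = 95
q(S) = S³
1/(q(-212) + u(197)) = 1/((-212)³ + 95) = 1/(-9528128 + 95) = 1/(-9528033) = -1/9528033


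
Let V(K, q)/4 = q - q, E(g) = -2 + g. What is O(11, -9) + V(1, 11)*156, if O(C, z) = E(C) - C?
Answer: -2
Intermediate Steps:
V(K, q) = 0 (V(K, q) = 4*(q - q) = 4*0 = 0)
O(C, z) = -2 (O(C, z) = (-2 + C) - C = -2)
O(11, -9) + V(1, 11)*156 = -2 + 0*156 = -2 + 0 = -2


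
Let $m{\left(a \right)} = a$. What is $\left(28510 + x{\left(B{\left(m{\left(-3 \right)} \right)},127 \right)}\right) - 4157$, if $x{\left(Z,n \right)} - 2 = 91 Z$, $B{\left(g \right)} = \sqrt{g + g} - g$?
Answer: $24628 + 91 i \sqrt{6} \approx 24628.0 + 222.9 i$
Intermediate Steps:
$B{\left(g \right)} = - g + \sqrt{2} \sqrt{g}$ ($B{\left(g \right)} = \sqrt{2 g} - g = \sqrt{2} \sqrt{g} - g = - g + \sqrt{2} \sqrt{g}$)
$x{\left(Z,n \right)} = 2 + 91 Z$
$\left(28510 + x{\left(B{\left(m{\left(-3 \right)} \right)},127 \right)}\right) - 4157 = \left(28510 + \left(2 + 91 \left(\left(-1\right) \left(-3\right) + \sqrt{2} \sqrt{-3}\right)\right)\right) - 4157 = \left(28510 + \left(2 + 91 \left(3 + \sqrt{2} i \sqrt{3}\right)\right)\right) - 4157 = \left(28510 + \left(2 + 91 \left(3 + i \sqrt{6}\right)\right)\right) - 4157 = \left(28510 + \left(2 + \left(273 + 91 i \sqrt{6}\right)\right)\right) - 4157 = \left(28510 + \left(275 + 91 i \sqrt{6}\right)\right) - 4157 = \left(28785 + 91 i \sqrt{6}\right) - 4157 = 24628 + 91 i \sqrt{6}$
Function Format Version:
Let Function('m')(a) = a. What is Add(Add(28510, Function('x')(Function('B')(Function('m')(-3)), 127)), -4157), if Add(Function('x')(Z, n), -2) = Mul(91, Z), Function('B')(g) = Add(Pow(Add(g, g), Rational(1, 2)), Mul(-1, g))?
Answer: Add(24628, Mul(91, I, Pow(6, Rational(1, 2)))) ≈ Add(24628., Mul(222.90, I))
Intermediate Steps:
Function('B')(g) = Add(Mul(-1, g), Mul(Pow(2, Rational(1, 2)), Pow(g, Rational(1, 2)))) (Function('B')(g) = Add(Pow(Mul(2, g), Rational(1, 2)), Mul(-1, g)) = Add(Mul(Pow(2, Rational(1, 2)), Pow(g, Rational(1, 2))), Mul(-1, g)) = Add(Mul(-1, g), Mul(Pow(2, Rational(1, 2)), Pow(g, Rational(1, 2)))))
Function('x')(Z, n) = Add(2, Mul(91, Z))
Add(Add(28510, Function('x')(Function('B')(Function('m')(-3)), 127)), -4157) = Add(Add(28510, Add(2, Mul(91, Add(Mul(-1, -3), Mul(Pow(2, Rational(1, 2)), Pow(-3, Rational(1, 2))))))), -4157) = Add(Add(28510, Add(2, Mul(91, Add(3, Mul(Pow(2, Rational(1, 2)), Mul(I, Pow(3, Rational(1, 2)))))))), -4157) = Add(Add(28510, Add(2, Mul(91, Add(3, Mul(I, Pow(6, Rational(1, 2))))))), -4157) = Add(Add(28510, Add(2, Add(273, Mul(91, I, Pow(6, Rational(1, 2)))))), -4157) = Add(Add(28510, Add(275, Mul(91, I, Pow(6, Rational(1, 2))))), -4157) = Add(Add(28785, Mul(91, I, Pow(6, Rational(1, 2)))), -4157) = Add(24628, Mul(91, I, Pow(6, Rational(1, 2))))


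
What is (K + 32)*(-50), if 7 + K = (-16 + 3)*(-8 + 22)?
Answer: 7850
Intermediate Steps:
K = -189 (K = -7 + (-16 + 3)*(-8 + 22) = -7 - 13*14 = -7 - 182 = -189)
(K + 32)*(-50) = (-189 + 32)*(-50) = -157*(-50) = 7850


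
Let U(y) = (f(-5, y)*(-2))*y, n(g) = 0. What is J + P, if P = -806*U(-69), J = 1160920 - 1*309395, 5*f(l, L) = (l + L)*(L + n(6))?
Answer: -563672543/5 ≈ -1.1273e+8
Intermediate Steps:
f(l, L) = L*(L + l)/5 (f(l, L) = ((l + L)*(L + 0))/5 = ((L + l)*L)/5 = (L*(L + l))/5 = L*(L + l)/5)
J = 851525 (J = 1160920 - 309395 = 851525)
U(y) = -2*y²*(-5 + y)/5 (U(y) = ((y*(y - 5)/5)*(-2))*y = ((y*(-5 + y)/5)*(-2))*y = (-2*y*(-5 + y)/5)*y = -2*y²*(-5 + y)/5)
P = -567930168/5 (P = -1612*(-69)²*(5 - 1*(-69))/5 = -1612*4761*(5 + 69)/5 = -1612*4761*74/5 = -806*704628/5 = -567930168/5 ≈ -1.1359e+8)
J + P = 851525 - 567930168/5 = -563672543/5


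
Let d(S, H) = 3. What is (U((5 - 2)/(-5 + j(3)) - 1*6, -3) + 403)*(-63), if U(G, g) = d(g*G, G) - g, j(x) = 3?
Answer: -25767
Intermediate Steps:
U(G, g) = 3 - g
(U((5 - 2)/(-5 + j(3)) - 1*6, -3) + 403)*(-63) = ((3 - 1*(-3)) + 403)*(-63) = ((3 + 3) + 403)*(-63) = (6 + 403)*(-63) = 409*(-63) = -25767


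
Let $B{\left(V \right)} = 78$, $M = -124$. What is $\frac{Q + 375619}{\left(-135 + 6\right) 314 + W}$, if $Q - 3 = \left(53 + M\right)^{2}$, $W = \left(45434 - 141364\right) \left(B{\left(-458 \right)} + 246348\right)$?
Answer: $- \frac{380663}{23639686686} \approx -1.6103 \cdot 10^{-5}$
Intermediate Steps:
$W = -23639646180$ ($W = \left(45434 - 141364\right) \left(78 + 246348\right) = \left(-95930\right) 246426 = -23639646180$)
$Q = 5044$ ($Q = 3 + \left(53 - 124\right)^{2} = 3 + \left(-71\right)^{2} = 3 + 5041 = 5044$)
$\frac{Q + 375619}{\left(-135 + 6\right) 314 + W} = \frac{5044 + 375619}{\left(-135 + 6\right) 314 - 23639646180} = \frac{380663}{\left(-129\right) 314 - 23639646180} = \frac{380663}{-40506 - 23639646180} = \frac{380663}{-23639686686} = 380663 \left(- \frac{1}{23639686686}\right) = - \frac{380663}{23639686686}$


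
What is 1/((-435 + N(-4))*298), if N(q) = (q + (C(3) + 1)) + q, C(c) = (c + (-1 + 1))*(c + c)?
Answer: -1/126352 ≈ -7.9144e-6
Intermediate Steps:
C(c) = 2*c² (C(c) = (c + 0)*(2*c) = c*(2*c) = 2*c²)
N(q) = 19 + 2*q (N(q) = (q + (2*3² + 1)) + q = (q + (2*9 + 1)) + q = (q + (18 + 1)) + q = (q + 19) + q = (19 + q) + q = 19 + 2*q)
1/((-435 + N(-4))*298) = 1/((-435 + (19 + 2*(-4)))*298) = 1/((-435 + (19 - 8))*298) = 1/((-435 + 11)*298) = 1/(-424*298) = 1/(-126352) = -1/126352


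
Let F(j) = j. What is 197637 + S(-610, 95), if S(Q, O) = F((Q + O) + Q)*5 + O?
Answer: 192107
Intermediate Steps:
S(Q, O) = 6*O + 10*Q (S(Q, O) = ((Q + O) + Q)*5 + O = ((O + Q) + Q)*5 + O = (O + 2*Q)*5 + O = (5*O + 10*Q) + O = 6*O + 10*Q)
197637 + S(-610, 95) = 197637 + (6*95 + 10*(-610)) = 197637 + (570 - 6100) = 197637 - 5530 = 192107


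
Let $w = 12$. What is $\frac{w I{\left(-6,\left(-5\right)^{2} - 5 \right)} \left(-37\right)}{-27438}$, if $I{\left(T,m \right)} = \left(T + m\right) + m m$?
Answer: $\frac{30636}{4573} \approx 6.6993$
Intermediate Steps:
$I{\left(T,m \right)} = T + m + m^{2}$ ($I{\left(T,m \right)} = \left(T + m\right) + m^{2} = T + m + m^{2}$)
$\frac{w I{\left(-6,\left(-5\right)^{2} - 5 \right)} \left(-37\right)}{-27438} = \frac{12 \left(-6 - \left(5 - \left(-5\right)^{2}\right) + \left(\left(-5\right)^{2} - 5\right)^{2}\right) \left(-37\right)}{-27438} = 12 \left(-6 + \left(25 - 5\right) + \left(25 - 5\right)^{2}\right) \left(-37\right) \left(- \frac{1}{27438}\right) = 12 \left(-6 + 20 + 20^{2}\right) \left(-37\right) \left(- \frac{1}{27438}\right) = 12 \left(-6 + 20 + 400\right) \left(-37\right) \left(- \frac{1}{27438}\right) = 12 \cdot 414 \left(-37\right) \left(- \frac{1}{27438}\right) = 4968 \left(-37\right) \left(- \frac{1}{27438}\right) = \left(-183816\right) \left(- \frac{1}{27438}\right) = \frac{30636}{4573}$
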